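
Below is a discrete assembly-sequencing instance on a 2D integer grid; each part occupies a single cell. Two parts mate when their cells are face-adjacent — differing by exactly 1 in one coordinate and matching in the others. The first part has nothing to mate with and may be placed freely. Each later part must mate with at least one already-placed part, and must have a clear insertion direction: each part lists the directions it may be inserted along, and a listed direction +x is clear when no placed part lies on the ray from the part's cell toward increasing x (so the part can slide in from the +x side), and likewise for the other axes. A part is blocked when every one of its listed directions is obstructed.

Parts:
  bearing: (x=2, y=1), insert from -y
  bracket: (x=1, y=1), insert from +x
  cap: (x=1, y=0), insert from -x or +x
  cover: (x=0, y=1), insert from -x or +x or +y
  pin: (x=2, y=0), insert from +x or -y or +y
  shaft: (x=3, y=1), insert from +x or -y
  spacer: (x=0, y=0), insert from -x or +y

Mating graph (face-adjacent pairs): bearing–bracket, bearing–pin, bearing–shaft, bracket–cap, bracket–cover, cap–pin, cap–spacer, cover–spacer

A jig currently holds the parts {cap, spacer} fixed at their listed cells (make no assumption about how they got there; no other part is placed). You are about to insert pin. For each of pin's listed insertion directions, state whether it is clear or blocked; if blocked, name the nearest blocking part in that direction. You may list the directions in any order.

+x: ray from pin(2, 0) has no placed part ⇒ clear
-y: ray from pin(2, 0) has no placed part ⇒ clear
+y: ray from pin(2, 0) has no placed part ⇒ clear

+x: clear; +y: clear; -y: clear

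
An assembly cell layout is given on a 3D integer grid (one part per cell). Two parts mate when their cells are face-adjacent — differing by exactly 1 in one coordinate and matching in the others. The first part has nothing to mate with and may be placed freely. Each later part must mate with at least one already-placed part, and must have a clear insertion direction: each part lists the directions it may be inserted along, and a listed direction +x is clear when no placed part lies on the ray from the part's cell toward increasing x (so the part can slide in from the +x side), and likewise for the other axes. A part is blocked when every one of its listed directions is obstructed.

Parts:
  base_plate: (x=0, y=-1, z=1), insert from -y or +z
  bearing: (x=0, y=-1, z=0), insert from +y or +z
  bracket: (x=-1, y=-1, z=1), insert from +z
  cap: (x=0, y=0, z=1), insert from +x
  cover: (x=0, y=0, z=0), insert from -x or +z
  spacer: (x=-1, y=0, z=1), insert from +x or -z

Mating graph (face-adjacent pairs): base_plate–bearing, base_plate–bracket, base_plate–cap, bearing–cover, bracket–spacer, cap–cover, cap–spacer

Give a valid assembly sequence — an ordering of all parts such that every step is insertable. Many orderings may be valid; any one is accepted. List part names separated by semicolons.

1. cap@(0, 0, 1) [+x clear] — {cap}
2. cover@(0, 0, 0) [-x clear] — {cap, cover}
3. bearing@(0, -1, 0) [+z clear] — {bearing, cap, cover}
4. spacer@(-1, 0, 1) [-z clear] — {bearing, cap, cover, spacer}
5. bracket@(-1, -1, 1) [+z clear] — {bearing, bracket, cap, cover, spacer}
6. base_plate@(0, -1, 1) [-y clear] — {base_plate, bearing, bracket, cap, cover, spacer}

cap; cover; bearing; spacer; bracket; base_plate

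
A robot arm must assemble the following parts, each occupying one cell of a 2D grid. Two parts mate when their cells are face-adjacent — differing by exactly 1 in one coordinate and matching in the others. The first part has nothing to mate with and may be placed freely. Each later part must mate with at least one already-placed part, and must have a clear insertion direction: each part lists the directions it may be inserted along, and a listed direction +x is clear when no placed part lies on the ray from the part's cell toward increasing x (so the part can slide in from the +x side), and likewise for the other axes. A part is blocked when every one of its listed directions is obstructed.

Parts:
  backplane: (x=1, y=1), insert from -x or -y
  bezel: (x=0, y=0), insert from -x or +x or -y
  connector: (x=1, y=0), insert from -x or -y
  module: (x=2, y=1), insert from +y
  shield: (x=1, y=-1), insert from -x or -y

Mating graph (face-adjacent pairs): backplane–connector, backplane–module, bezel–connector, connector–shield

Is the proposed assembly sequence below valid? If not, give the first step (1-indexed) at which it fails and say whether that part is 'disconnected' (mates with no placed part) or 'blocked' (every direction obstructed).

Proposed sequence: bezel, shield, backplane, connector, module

Invalid at step 2 (disconnected)

1. bezel@(0, 0) [-x clear] — {bezel}
2. shield@(1, -1) — no placed neighbour ⇒ disconnected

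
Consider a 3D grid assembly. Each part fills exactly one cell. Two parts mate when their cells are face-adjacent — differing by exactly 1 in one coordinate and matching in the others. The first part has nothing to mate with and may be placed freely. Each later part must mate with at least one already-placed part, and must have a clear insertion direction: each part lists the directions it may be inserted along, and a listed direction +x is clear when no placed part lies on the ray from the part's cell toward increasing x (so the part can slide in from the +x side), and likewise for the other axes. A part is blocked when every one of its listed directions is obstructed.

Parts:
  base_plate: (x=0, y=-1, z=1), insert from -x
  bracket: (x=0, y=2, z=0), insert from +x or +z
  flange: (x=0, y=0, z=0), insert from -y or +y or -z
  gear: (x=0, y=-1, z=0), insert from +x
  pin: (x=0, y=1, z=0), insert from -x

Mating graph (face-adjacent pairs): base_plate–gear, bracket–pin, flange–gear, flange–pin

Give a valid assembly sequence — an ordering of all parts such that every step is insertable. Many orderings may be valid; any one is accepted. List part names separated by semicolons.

1. flange@(0, 0, 0) [-y clear] — {flange}
2. gear@(0, -1, 0) [+x clear] — {flange, gear}
3. pin@(0, 1, 0) [-x clear] — {flange, gear, pin}
4. base_plate@(0, -1, 1) [-x clear] — {base_plate, flange, gear, pin}
5. bracket@(0, 2, 0) [+x clear] — {base_plate, bracket, flange, gear, pin}

flange; gear; pin; base_plate; bracket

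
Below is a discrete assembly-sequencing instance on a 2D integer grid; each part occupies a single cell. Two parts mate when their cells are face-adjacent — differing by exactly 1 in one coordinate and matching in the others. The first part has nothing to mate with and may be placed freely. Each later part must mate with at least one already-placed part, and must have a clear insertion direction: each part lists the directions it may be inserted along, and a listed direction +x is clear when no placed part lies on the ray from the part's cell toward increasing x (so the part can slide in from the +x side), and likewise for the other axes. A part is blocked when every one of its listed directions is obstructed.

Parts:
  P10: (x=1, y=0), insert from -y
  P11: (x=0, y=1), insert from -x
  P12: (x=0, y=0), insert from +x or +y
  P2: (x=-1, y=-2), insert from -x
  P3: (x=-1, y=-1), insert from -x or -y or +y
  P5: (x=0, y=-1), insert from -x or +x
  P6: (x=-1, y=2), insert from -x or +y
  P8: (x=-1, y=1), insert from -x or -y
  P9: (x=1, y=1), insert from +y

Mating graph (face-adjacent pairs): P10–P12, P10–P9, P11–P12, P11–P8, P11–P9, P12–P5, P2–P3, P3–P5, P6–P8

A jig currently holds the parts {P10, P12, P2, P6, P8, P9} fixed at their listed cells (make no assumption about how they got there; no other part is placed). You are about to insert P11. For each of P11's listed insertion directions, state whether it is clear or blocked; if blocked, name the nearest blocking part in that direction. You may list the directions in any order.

-x: nearest on ray is P8@(-1, 1) ⇒ blocked

-x: blocked by P8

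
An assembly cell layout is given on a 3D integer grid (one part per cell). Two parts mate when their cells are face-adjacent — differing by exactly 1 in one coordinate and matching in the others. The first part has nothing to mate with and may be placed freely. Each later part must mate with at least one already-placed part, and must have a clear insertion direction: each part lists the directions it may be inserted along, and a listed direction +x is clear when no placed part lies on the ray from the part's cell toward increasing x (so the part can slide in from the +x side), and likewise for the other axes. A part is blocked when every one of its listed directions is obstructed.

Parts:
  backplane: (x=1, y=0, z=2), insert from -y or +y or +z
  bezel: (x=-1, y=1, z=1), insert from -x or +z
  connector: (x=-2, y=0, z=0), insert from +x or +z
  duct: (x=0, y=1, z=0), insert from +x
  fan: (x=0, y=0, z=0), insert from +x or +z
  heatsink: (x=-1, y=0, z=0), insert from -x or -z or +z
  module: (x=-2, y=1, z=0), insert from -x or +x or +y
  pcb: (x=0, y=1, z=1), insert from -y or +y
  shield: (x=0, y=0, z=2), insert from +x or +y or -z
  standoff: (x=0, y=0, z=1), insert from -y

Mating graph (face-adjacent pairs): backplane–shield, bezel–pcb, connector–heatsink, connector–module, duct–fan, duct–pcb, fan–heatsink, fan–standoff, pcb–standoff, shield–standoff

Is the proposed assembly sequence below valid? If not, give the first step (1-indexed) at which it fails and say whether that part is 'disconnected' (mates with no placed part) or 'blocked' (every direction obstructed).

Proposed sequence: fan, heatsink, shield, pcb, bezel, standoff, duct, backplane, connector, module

Invalid at step 3 (disconnected)

1. fan@(0, 0, 0) [+x clear] — {fan}
2. heatsink@(-1, 0, 0) [-x clear] — {fan, heatsink}
3. shield@(0, 0, 2) — no placed neighbour ⇒ disconnected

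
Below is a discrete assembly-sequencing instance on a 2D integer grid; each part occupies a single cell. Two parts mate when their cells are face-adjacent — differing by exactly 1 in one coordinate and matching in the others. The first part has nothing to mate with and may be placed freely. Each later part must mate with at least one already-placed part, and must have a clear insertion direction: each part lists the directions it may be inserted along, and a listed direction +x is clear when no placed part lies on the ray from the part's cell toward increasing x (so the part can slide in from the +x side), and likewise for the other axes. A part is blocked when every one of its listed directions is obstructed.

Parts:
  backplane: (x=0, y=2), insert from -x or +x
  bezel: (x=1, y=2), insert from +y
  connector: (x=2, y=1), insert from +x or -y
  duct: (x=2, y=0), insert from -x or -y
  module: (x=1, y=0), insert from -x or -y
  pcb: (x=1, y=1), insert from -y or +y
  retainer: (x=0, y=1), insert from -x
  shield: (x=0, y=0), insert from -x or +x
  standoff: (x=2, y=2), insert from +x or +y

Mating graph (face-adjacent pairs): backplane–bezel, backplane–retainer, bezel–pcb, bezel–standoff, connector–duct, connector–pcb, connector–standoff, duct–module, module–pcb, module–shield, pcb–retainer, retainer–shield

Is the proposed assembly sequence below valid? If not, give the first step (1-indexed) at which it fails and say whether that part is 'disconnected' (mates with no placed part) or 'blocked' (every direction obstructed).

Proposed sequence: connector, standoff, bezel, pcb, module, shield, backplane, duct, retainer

1. connector@(2, 1) [+x clear] — {connector}
2. standoff@(2, 2) [+x clear] — {connector, standoff}
3. bezel@(1, 2) [+y clear] — {bezel, connector, standoff}
4. pcb@(1, 1) [-y clear] — {bezel, connector, pcb, standoff}
5. module@(1, 0) [-x clear] — {bezel, connector, module, pcb, standoff}
6. shield@(0, 0) [-x clear] — {bezel, connector, module, pcb, shield, standoff}
7. backplane@(0, 2) [-x clear] — {backplane, bezel, connector, module, pcb, shield, standoff}
8. duct@(2, 0) [-y clear] — {backplane, bezel, connector, duct, module, pcb, shield, standoff}
9. retainer@(0, 1) [-x clear] — {backplane, bezel, connector, duct, module, pcb, retainer, shield, standoff}

Valid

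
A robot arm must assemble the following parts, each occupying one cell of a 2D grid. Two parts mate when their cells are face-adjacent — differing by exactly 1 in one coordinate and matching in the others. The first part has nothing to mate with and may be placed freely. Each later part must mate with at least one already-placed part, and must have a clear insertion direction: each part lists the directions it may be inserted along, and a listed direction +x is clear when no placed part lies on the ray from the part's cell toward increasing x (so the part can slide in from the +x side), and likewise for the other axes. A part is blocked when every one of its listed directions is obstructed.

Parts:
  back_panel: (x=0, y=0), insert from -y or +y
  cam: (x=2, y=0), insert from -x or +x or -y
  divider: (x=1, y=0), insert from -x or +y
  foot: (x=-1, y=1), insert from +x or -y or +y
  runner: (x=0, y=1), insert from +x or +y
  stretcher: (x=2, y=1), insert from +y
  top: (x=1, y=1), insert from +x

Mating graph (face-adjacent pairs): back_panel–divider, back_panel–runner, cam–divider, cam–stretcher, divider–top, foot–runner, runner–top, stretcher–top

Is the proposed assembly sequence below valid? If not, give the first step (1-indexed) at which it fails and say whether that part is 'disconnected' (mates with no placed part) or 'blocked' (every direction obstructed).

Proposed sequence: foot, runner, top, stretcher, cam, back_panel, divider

Invalid at step 7 (blocked)

1. foot@(-1, 1) [+x clear] — {foot}
2. runner@(0, 1) [+x clear] — {foot, runner}
3. top@(1, 1) [+x clear] — {foot, runner, top}
4. stretcher@(2, 1) [+y clear] — {foot, runner, stretcher, top}
5. cam@(2, 0) [-x clear] — {cam, foot, runner, stretcher, top}
6. back_panel@(0, 0) [-y clear] — {back_panel, cam, foot, runner, stretcher, top}
7. divider@(1, 0) — -x/+y all obstructed ⇒ blocked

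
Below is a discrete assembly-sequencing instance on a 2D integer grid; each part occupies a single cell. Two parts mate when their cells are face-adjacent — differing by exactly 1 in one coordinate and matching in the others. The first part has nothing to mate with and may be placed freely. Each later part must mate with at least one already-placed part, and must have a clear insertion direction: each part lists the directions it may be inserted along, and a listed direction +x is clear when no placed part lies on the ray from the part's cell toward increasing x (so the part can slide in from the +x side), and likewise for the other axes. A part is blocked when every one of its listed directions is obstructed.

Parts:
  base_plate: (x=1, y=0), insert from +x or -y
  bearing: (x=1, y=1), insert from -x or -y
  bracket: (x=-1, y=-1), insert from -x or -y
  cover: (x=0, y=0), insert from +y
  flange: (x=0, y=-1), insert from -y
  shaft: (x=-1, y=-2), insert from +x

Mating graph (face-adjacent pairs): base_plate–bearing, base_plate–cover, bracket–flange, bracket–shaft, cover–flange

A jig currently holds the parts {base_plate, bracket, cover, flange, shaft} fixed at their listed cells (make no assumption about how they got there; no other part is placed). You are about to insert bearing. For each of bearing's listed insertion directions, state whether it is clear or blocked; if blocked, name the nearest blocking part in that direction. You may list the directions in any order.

-x: clear; -y: blocked by base_plate

-x: ray from bearing(1, 1) has no placed part ⇒ clear
-y: nearest on ray is base_plate@(1, 0) ⇒ blocked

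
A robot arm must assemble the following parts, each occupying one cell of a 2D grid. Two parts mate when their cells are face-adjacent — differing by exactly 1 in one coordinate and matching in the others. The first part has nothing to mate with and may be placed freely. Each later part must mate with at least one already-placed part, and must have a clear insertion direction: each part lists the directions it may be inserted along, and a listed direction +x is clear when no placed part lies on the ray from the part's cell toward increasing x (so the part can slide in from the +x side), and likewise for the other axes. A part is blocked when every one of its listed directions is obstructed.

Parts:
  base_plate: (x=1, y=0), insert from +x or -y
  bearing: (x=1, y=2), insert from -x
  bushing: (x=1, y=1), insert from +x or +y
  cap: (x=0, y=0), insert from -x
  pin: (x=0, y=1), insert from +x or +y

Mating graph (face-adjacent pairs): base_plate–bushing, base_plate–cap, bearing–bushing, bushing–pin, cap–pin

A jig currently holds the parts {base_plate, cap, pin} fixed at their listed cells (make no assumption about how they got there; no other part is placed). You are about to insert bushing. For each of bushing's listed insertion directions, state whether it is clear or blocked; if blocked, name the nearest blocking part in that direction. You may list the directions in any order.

+x: clear; +y: clear

+x: ray from bushing(1, 1) has no placed part ⇒ clear
+y: ray from bushing(1, 1) has no placed part ⇒ clear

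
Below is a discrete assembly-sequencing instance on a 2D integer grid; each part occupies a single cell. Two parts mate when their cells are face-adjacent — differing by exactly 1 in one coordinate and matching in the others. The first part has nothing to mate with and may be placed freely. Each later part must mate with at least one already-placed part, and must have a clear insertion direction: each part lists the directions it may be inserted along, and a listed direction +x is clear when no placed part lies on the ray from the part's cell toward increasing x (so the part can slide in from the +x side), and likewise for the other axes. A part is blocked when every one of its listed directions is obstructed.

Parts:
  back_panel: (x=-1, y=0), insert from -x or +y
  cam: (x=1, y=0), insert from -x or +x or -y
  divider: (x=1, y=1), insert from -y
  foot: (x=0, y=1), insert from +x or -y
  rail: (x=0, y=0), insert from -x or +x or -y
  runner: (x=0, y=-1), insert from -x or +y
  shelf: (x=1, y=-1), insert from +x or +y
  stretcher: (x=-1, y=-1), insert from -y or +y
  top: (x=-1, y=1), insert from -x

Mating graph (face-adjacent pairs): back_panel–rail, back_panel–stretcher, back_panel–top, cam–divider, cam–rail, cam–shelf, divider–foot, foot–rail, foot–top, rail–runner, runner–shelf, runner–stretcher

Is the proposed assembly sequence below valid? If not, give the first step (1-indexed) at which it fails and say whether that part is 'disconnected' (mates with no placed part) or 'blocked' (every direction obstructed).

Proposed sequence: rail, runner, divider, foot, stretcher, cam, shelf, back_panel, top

Invalid at step 3 (disconnected)

1. rail@(0, 0) [-x clear] — {rail}
2. runner@(0, -1) [-x clear] — {rail, runner}
3. divider@(1, 1) — no placed neighbour ⇒ disconnected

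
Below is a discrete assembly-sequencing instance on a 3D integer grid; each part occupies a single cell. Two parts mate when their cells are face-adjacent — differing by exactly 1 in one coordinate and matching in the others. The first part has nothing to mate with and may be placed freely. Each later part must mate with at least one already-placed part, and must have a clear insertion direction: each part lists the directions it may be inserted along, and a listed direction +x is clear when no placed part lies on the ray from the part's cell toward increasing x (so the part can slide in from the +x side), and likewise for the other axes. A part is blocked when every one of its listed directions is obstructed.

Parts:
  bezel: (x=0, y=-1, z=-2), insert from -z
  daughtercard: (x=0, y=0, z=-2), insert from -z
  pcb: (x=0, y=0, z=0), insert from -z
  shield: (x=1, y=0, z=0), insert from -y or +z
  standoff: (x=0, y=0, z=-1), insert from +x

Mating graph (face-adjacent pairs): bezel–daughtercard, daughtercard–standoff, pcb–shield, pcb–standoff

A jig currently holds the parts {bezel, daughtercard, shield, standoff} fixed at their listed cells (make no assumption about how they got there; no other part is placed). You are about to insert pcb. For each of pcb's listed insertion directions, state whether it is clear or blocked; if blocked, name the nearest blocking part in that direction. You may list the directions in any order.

-z: blocked by standoff

-z: nearest on ray is standoff@(0, 0, -1) ⇒ blocked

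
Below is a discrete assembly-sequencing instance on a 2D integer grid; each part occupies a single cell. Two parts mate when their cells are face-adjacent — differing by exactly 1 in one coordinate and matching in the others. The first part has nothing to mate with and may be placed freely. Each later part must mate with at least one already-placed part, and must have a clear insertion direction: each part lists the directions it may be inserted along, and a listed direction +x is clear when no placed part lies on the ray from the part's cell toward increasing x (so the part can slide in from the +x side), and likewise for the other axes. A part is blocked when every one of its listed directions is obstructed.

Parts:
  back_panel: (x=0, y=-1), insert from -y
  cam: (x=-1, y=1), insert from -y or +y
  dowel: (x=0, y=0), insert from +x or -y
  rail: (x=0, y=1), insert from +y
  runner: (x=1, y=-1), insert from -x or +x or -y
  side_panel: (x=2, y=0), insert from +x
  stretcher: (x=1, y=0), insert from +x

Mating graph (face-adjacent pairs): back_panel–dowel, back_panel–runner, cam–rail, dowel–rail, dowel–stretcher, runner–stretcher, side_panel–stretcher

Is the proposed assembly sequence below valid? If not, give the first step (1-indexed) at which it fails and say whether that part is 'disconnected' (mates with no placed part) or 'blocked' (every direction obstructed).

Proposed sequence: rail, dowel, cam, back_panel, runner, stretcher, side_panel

Valid

1. rail@(0, 1) [+y clear] — {rail}
2. dowel@(0, 0) [+x clear] — {dowel, rail}
3. cam@(-1, 1) [-y clear] — {cam, dowel, rail}
4. back_panel@(0, -1) [-y clear] — {back_panel, cam, dowel, rail}
5. runner@(1, -1) [+x clear] — {back_panel, cam, dowel, rail, runner}
6. stretcher@(1, 0) [+x clear] — {back_panel, cam, dowel, rail, runner, stretcher}
7. side_panel@(2, 0) [+x clear] — {back_panel, cam, dowel, rail, runner, side_panel, stretcher}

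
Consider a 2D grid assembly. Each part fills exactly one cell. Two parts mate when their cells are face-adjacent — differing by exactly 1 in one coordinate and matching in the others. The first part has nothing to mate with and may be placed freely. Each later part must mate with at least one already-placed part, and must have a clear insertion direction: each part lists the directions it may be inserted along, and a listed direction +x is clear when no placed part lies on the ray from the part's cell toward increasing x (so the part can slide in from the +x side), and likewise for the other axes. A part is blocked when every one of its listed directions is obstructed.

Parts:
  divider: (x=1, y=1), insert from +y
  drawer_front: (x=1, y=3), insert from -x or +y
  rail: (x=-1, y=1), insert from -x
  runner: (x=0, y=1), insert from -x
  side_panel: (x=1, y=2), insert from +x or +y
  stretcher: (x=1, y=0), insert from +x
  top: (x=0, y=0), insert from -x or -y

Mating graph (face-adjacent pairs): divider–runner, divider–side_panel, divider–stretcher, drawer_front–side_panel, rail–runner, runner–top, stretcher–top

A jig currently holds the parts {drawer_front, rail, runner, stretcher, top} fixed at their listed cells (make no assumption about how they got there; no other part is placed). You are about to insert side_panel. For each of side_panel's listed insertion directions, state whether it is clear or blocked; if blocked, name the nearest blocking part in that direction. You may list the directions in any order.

+x: clear; +y: blocked by drawer_front

+x: ray from side_panel(1, 2) has no placed part ⇒ clear
+y: nearest on ray is drawer_front@(1, 3) ⇒ blocked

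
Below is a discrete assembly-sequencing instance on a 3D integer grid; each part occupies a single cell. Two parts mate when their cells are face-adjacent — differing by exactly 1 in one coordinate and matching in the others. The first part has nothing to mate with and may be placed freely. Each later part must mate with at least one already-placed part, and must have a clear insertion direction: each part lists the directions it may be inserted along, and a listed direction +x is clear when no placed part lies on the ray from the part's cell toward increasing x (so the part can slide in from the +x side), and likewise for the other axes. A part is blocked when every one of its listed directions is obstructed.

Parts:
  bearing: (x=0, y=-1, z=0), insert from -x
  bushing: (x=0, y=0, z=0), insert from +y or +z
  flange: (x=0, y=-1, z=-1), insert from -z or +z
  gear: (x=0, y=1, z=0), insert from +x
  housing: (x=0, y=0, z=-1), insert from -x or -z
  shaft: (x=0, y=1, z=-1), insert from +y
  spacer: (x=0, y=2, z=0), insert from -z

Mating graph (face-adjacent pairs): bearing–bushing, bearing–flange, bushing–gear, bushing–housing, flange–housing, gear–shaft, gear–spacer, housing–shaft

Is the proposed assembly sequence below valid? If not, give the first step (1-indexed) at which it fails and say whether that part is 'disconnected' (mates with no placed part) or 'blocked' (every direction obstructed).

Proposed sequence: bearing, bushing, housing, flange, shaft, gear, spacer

Valid

1. bearing@(0, -1, 0) [-x clear] — {bearing}
2. bushing@(0, 0, 0) [+y clear] — {bearing, bushing}
3. housing@(0, 0, -1) [-x clear] — {bearing, bushing, housing}
4. flange@(0, -1, -1) [-z clear] — {bearing, bushing, flange, housing}
5. shaft@(0, 1, -1) [+y clear] — {bearing, bushing, flange, housing, shaft}
6. gear@(0, 1, 0) [+x clear] — {bearing, bushing, flange, gear, housing, shaft}
7. spacer@(0, 2, 0) [-z clear] — {bearing, bushing, flange, gear, housing, shaft, spacer}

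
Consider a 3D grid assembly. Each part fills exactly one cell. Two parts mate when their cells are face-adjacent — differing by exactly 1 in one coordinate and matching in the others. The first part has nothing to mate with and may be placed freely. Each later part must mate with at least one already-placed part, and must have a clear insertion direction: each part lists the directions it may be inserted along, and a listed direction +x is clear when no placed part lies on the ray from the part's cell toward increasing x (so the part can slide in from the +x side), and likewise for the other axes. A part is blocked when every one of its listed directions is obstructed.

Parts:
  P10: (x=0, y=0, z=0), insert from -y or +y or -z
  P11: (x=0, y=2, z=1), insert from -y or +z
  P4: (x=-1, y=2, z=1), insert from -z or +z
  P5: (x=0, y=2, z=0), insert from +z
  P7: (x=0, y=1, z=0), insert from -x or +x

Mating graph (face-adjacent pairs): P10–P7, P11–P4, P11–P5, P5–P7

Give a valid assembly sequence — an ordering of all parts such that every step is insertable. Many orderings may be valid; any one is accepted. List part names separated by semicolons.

1. P10@(0, 0, 0) [-y clear] — {P10}
2. P7@(0, 1, 0) [-x clear] — {P10, P7}
3. P5@(0, 2, 0) [+z clear] — {P10, P5, P7}
4. P11@(0, 2, 1) [-y clear] — {P10, P11, P5, P7}
5. P4@(-1, 2, 1) [-z clear] — {P10, P11, P4, P5, P7}

P10; P7; P5; P11; P4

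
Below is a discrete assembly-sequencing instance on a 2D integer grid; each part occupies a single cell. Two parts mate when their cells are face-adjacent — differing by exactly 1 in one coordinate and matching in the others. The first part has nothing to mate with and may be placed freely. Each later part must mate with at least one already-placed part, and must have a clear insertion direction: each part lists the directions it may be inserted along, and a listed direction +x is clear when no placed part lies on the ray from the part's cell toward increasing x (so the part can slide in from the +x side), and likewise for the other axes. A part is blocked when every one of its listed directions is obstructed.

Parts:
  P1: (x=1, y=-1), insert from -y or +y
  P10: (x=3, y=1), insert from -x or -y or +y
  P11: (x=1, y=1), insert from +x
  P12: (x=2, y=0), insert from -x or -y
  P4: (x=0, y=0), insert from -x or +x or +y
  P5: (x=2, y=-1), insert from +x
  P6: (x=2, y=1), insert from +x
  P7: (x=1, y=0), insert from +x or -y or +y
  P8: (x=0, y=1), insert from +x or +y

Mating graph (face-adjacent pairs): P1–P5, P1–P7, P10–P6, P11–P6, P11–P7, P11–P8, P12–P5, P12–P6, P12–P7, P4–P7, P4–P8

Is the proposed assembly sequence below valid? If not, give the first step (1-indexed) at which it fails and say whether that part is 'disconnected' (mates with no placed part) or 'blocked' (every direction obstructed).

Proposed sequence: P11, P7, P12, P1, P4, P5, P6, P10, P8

Valid

1. P11@(1, 1) [+x clear] — {P11}
2. P7@(1, 0) [+x clear] — {P11, P7}
3. P12@(2, 0) [-y clear] — {P11, P12, P7}
4. P1@(1, -1) [-y clear] — {P1, P11, P12, P7}
5. P4@(0, 0) [-x clear] — {P1, P11, P12, P4, P7}
6. P5@(2, -1) [+x clear] — {P1, P11, P12, P4, P5, P7}
7. P6@(2, 1) [+x clear] — {P1, P11, P12, P4, P5, P6, P7}
8. P10@(3, 1) [-y clear] — {P1, P10, P11, P12, P4, P5, P6, P7}
9. P8@(0, 1) [+y clear] — {P1, P10, P11, P12, P4, P5, P6, P7, P8}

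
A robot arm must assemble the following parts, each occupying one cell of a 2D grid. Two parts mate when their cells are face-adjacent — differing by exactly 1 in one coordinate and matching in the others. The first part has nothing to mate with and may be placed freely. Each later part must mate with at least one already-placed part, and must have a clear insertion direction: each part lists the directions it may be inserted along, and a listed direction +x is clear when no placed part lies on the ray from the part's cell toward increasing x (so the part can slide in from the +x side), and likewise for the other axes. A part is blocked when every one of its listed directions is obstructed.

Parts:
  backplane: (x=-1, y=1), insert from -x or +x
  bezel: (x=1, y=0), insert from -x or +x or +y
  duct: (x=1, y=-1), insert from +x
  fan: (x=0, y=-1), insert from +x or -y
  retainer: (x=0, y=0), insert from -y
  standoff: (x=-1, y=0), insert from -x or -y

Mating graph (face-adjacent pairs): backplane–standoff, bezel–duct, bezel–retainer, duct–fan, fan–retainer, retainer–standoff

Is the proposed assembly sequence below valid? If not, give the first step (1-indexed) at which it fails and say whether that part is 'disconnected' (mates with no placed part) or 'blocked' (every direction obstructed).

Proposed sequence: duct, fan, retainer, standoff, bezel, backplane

Invalid at step 3 (blocked)

1. duct@(1, -1) [+x clear] — {duct}
2. fan@(0, -1) [-y clear] — {duct, fan}
3. retainer@(0, 0) — -y all obstructed ⇒ blocked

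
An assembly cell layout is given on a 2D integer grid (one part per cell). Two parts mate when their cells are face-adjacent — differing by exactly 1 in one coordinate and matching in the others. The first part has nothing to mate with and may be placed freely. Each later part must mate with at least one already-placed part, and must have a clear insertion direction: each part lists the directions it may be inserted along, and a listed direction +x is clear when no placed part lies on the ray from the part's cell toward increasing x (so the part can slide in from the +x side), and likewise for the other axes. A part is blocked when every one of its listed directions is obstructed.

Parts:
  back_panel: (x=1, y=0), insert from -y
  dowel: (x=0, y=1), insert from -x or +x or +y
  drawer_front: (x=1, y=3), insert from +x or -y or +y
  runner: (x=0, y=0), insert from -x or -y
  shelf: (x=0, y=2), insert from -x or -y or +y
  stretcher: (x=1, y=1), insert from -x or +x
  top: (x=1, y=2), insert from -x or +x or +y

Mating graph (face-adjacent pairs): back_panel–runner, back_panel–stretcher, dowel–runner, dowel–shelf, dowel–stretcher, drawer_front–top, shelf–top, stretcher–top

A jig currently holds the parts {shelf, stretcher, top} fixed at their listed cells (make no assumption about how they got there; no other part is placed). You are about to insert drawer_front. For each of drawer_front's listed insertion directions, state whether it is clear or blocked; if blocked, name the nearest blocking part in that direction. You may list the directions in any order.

+x: ray from drawer_front(1, 3) has no placed part ⇒ clear
-y: nearest on ray is top@(1, 2) ⇒ blocked
+y: ray from drawer_front(1, 3) has no placed part ⇒ clear

+x: clear; +y: clear; -y: blocked by top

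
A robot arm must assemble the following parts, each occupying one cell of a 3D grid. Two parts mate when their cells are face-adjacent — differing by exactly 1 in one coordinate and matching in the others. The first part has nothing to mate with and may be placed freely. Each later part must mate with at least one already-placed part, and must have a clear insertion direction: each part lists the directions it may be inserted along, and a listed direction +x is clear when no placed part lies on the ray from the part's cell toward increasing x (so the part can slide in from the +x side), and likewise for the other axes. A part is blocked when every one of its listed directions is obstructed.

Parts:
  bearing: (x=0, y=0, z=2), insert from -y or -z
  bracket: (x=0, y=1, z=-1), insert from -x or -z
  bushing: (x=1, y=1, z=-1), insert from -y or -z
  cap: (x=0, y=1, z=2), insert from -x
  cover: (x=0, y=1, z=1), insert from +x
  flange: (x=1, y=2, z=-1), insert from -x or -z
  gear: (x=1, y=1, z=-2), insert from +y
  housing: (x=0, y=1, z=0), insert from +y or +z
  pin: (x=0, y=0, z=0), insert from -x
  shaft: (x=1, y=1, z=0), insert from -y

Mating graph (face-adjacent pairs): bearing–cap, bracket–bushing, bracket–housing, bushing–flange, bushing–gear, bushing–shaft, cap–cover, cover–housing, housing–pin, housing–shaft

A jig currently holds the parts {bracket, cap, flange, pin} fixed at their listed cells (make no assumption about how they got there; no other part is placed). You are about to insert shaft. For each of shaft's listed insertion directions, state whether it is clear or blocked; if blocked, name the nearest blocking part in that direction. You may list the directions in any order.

-y: clear

-y: ray from shaft(1, 1, 0) has no placed part ⇒ clear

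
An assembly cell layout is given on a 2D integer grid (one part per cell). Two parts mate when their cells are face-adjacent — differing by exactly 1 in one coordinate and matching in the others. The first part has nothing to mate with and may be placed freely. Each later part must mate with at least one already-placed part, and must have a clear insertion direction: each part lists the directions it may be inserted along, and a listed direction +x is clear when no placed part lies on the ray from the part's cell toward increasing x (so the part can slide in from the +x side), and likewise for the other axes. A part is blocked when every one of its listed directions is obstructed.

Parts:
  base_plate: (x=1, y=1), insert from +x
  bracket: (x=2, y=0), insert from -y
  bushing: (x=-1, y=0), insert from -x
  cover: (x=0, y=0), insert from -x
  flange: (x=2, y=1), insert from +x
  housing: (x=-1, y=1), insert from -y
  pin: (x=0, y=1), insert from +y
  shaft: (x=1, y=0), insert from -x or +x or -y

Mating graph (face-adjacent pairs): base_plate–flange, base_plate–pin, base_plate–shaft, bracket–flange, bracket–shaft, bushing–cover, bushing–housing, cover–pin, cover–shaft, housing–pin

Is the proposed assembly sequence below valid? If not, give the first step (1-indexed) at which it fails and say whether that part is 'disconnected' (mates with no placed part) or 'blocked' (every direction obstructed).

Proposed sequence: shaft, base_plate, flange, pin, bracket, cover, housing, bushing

1. shaft@(1, 0) [-x clear] — {shaft}
2. base_plate@(1, 1) [+x clear] — {base_plate, shaft}
3. flange@(2, 1) [+x clear] — {base_plate, flange, shaft}
4. pin@(0, 1) [+y clear] — {base_plate, flange, pin, shaft}
5. bracket@(2, 0) [-y clear] — {base_plate, bracket, flange, pin, shaft}
6. cover@(0, 0) [-x clear] — {base_plate, bracket, cover, flange, pin, shaft}
7. housing@(-1, 1) [-y clear] — {base_plate, bracket, cover, flange, housing, pin, shaft}
8. bushing@(-1, 0) [-x clear] — {base_plate, bracket, bushing, cover, flange, housing, pin, shaft}

Valid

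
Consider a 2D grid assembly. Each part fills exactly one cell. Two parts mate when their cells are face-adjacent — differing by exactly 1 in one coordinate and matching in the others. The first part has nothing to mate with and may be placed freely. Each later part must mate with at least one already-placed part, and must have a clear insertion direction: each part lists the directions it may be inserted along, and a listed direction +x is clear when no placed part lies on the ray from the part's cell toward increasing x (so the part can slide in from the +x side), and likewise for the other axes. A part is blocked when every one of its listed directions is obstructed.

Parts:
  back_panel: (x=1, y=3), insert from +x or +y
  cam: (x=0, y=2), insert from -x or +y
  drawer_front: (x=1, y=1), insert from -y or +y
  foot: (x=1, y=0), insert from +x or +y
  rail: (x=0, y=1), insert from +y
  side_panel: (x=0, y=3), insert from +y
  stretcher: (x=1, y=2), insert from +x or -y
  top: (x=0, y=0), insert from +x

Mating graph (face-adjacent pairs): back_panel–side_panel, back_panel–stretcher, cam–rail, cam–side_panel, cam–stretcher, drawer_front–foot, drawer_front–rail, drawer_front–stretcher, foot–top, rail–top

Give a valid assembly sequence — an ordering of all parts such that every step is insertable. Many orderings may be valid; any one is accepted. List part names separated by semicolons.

top; rail; cam; side_panel; back_panel; stretcher; drawer_front; foot

1. top@(0, 0) [+x clear] — {top}
2. rail@(0, 1) [+y clear] — {rail, top}
3. cam@(0, 2) [-x clear] — {cam, rail, top}
4. side_panel@(0, 3) [+y clear] — {cam, rail, side_panel, top}
5. back_panel@(1, 3) [+x clear] — {back_panel, cam, rail, side_panel, top}
6. stretcher@(1, 2) [+x clear] — {back_panel, cam, rail, side_panel, stretcher, top}
7. drawer_front@(1, 1) [-y clear] — {back_panel, cam, drawer_front, rail, side_panel, stretcher, top}
8. foot@(1, 0) [+x clear] — {back_panel, cam, drawer_front, foot, rail, side_panel, stretcher, top}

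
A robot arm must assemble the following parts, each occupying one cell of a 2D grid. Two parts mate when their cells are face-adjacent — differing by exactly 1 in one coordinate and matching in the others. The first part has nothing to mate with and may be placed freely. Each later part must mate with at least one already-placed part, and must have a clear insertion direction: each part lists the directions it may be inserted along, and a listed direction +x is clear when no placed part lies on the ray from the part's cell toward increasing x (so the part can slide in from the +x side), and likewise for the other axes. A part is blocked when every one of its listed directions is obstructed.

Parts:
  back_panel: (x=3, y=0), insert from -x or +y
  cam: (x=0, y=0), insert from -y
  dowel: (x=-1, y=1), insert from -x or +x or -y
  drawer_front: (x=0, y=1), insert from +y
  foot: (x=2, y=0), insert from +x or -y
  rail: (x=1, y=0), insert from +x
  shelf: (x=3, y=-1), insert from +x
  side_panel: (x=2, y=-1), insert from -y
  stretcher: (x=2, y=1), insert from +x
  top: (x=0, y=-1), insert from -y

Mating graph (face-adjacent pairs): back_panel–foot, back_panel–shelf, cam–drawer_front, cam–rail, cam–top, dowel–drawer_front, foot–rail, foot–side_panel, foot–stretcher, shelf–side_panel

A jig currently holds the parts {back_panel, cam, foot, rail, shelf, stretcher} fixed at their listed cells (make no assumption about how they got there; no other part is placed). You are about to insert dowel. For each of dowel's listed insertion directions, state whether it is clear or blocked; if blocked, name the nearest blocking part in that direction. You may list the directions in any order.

+x: blocked by stretcher; -x: clear; -y: clear

-x: ray from dowel(-1, 1) has no placed part ⇒ clear
+x: nearest on ray is stretcher@(2, 1) ⇒ blocked
-y: ray from dowel(-1, 1) has no placed part ⇒ clear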